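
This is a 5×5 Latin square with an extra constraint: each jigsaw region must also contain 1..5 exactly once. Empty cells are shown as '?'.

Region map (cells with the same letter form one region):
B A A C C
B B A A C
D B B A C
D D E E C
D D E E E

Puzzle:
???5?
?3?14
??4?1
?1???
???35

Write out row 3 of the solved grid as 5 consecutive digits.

row 3, column 4 = 2: row 3 has {1,4}; col 4 has {1,3,5}; region has {1} → only 2 remains.
row 4, column 3 = 2 (sole candidate).
row 4, column 4 = 4 (sole candidate).
row 4, column 5 = 3 (sole candidate).
row 5, column 3 = 1 (sole candidate).
row 1, column 2 = 4 (sole candidate).
row 1, column 3 = 3 (sole candidate).
row 1, column 5 = 2 (sole candidate).
row 2, column 3 = 5 (sole candidate).
row 3, column 2 = 5: row 3 has {1,2,4}; col 2 has {1,3,4}; region has {3,4} → only 5 remains.
row 4, column 1 = 5 (sole candidate).
row 5, column 2 = 2 (sole candidate).
row 1, column 1 = 1 (sole candidate).
row 2, column 1 = 2 (sole candidate).
row 3, column 1 = 3: row 3 has {1,2,4,5}; col 1 has {1,2,5}; region has {1,2,5} → only 3 remains.

35421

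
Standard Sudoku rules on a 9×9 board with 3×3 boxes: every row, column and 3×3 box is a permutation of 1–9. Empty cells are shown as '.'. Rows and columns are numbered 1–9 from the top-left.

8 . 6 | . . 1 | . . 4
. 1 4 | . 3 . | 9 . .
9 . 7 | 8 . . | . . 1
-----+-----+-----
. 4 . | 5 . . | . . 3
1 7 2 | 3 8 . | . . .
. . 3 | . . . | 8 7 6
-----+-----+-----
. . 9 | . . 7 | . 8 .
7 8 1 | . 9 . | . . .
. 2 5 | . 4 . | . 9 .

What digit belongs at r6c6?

2

r4c1 = 6: row 4 has {3,4,5}; col 1 has {1,7,8,9}; box has {1,2,3,4,7} → only 6 remains.
r4c3 = 8: row 4 has {3,4,5,6}; col 3 has {1,2,3,4,5,6,7,9}; box has {1,2,3,4,6,7} → only 8 remains.
r6c1 = 5: row 6 has {3,6,7,8}; col 1 has {1,6,7,8,9}; box has {1,2,3,4,6,7,8} → only 5 remains.
r6c2 = 9: row 6 has {3,5,6,7,8}; col 2 has {1,2,4,7,8}; box has {1,2,3,4,5,6,7,8} → only 9 remains.
r9c1 = 3: row 9 has {2,4,5,9}; col 1 has {1,5,6,7,8,9}; box has {1,2,5,7,8,9} → only 3 remains.
r9c9 = 7: row 9 has {2,3,4,5,9}; col 9 has {1,3,4,6}; box has {8,9} → only 7 remains.
r2c1 = 2: row 2 has {1,3,4,9}; col 1 has {1,3,5,6,7,8,9}; box has {1,4,6,7,8,9} → only 2 remains.
r7c1 = 4: row 7 has {7,8,9}; col 1 has {1,2,3,5,6,7,8,9}; box has {1,2,3,5,7,8,9} → only 4 remains.
r7c2 = 6: row 7 has {4,7,8,9}; col 2 has {1,2,4,7,8,9}; box has {1,2,3,4,5,7,8,9} → only 6 remains.
r1c4 = 9: in row 1, 9 can only go here (every other open cell in that row sees a 9).
r2c9 = 8: in row 2, 8 can only go here (every other open cell in that row sees an 8).
r2c4 = 7: in row 2, 7 can only go here (every other open cell in that row sees a 7).
r1c7 = 7: in row 1, 7 can only go here (every other open cell in that row sees a 7).
r3c6 = 4: in row 3, 4 can only go here (every other open cell in that row sees a 4).
r6c6 = 2: row 6 has {3,5,6,7,8,9}; col 6 has {1,4,7}; box has {3,5,8} → only 2 remains.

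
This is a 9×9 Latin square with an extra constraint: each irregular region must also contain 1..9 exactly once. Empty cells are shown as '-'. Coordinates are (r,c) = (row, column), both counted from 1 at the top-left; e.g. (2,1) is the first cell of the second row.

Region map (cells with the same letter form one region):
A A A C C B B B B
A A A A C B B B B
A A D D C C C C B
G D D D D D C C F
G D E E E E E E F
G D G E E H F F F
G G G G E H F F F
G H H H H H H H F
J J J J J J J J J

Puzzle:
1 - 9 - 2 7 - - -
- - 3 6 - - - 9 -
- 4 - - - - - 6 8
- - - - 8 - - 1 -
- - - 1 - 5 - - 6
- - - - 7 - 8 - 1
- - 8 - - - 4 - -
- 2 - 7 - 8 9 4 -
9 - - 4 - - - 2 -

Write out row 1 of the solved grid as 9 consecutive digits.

(1,9) = 4: in row 1, 4 can only go here (every other open cell in that row sees a 4).
(1,7) = 6: in row 1, 6 can only go here (every other open cell in that row sees a 6).
(2,5) = 4: in row 2, 4 can only go here (every other open cell in that row sees a 4).
(3,3) = 1: in row 3, 1 can only go here (every other open cell in that row sees a 1).
(5,8) = 8: in row 5, 8 can only go here (every other open cell in that row sees an 8).
(8,5) = 1: in row 8, 1 can only go here (every other open cell in that row sees a 1).
(7,2) = 1: in row 7, 1 can only go here (every other open cell in that row sees a 1).
(9,2) = 8: in row 9, 8 can only go here (every other open cell in that row sees an 8).
(1,2) = 5: row 1 has {1,2,4,6,7,9}; col 2 has {1,2,4,8}; region has {1,3,4,6,9} → only 5 remains.
(1,8) = 3: row 1 has {1,2,4,5,6,7,9}; col 8 has {1,2,4,6,8,9}; region has {4,6,7,8,9} → only 3 remains.
(2,2) = 7: row 2 has {3,4,6,9}; col 2 has {1,2,4,5,8}; region has {1,3,4,5,6,9} → only 7 remains.
(3,1) = 2: row 3 has {1,4,6,8}; col 1 has {1,9}; region has {1,3,4,5,6,7,9} → only 2 remains.
(6,8) = 5: row 6 has {1,7,8}; col 8 has {1,2,3,4,6,8,9}; region has {1,4,6,8} → only 5 remains.
(7,8) = 7: row 7 has {1,4,8}; col 8 has {1,2,3,4,5,6,8,9}; region has {1,4,5,6,8} → only 7 remains.
(8,9) = 3: row 8 has {1,2,4,7,8,9}; col 9 has {1,4,6,8}; region has {1,4,5,6,7,8} → only 3 remains.
(1,4) = 8: row 1 has {1,2,3,4,5,6,7,9}; col 4 has {1,4,6,7}; region has {1,2,4,6} → only 8 remains.

159827634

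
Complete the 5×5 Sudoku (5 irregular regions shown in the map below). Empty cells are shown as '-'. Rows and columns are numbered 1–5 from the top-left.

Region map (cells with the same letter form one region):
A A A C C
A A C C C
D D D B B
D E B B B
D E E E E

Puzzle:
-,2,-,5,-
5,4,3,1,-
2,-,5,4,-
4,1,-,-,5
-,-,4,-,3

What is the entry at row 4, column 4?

row 1, column 3 = 1 (sole candidate).
row 1, column 5 = 4 (sole candidate).
row 2, column 5 = 2 (sole candidate).
row 3, column 2 = 3 (sole candidate).
row 3, column 5 = 1 (sole candidate).
row 4, column 3 = 2 (sole candidate).
row 4, column 4 = 3: row 4 has {1,2,4,5}; col 4 has {1,4,5}; region has {1,2,4,5} → only 3 remains.

3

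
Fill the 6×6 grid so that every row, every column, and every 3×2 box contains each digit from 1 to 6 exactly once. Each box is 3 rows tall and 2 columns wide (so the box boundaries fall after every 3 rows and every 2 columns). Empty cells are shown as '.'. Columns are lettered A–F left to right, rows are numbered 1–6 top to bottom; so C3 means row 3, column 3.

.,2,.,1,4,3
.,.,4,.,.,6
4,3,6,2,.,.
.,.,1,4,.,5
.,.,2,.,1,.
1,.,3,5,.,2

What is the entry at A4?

C1 = 5: row 1 has {1,2,3,4}; col 3 has {1,2,3,4,6}; box has {1,2,4,6} → only 5 remains.
A2 = 5: row 2 has {4,6}; col 1 has {1,4}; box has {2,3,4} → only 5 remains.
B2 = 1: row 2 has {4,5,6}; col 2 has {2,3}; box has {2,3,4,5} → only 1 remains.
D2 = 3: row 2 has {1,4,5,6}; col 4 has {1,2,4,5}; box has {1,2,4,5,6} → only 3 remains.
E2 = 2: row 2 has {1,3,4,5,6}; col 5 has {1,4}; box has {3,4,6} → only 2 remains.
E3 = 5: row 3 has {2,3,4,6}; col 5 has {1,2,4}; box has {2,3,4,6} → only 5 remains.
F3 = 1: row 3 has {2,3,4,5,6}; col 6 has {2,3,5,6}; box has {2,3,4,5,6} → only 1 remains.
B4 = 6: row 4 has {1,4,5}; col 2 has {1,2,3}; box has {1} → only 6 remains.
E4 = 3: row 4 has {1,4,5,6}; col 5 has {1,2,4,5}; box has {1,2,5} → only 3 remains.
A5 = 3: row 5 has {1,2}; col 1 has {1,4,5}; box has {1,6} → only 3 remains.
D5 = 6: row 5 has {1,2,3}; col 4 has {1,2,3,4,5}; box has {1,2,3,4,5} → only 6 remains.
F5 = 4: row 5 has {1,2,3,6}; col 6 has {1,2,3,5,6}; box has {1,2,3,5} → only 4 remains.
B6 = 4: row 6 has {1,2,3,5}; col 2 has {1,2,3,6}; box has {1,3,6} → only 4 remains.
E6 = 6: row 6 has {1,2,3,4,5}; col 5 has {1,2,3,4,5}; box has {1,2,3,4,5} → only 6 remains.
A1 = 6: row 1 has {1,2,3,4,5}; col 1 has {1,3,4,5}; box has {1,2,3,4,5} → only 6 remains.
A4 = 2: row 4 has {1,3,4,5,6}; col 1 has {1,3,4,5,6}; box has {1,3,4,6} → only 2 remains.

2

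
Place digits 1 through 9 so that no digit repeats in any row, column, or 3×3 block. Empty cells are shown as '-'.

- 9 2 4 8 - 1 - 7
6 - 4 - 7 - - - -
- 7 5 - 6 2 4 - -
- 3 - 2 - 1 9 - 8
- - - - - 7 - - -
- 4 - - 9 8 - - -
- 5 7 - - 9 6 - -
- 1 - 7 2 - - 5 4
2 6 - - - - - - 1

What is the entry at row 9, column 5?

3

row 1, column 1 = 3 (sole candidate).
row 1, column 6 = 5 (sole candidate).
row 1, column 8 = 6 (sole candidate).
row 2, column 2 = 8 (sole candidate).
row 2, column 6 = 3 (sole candidate).
row 3, column 1 = 1 (sole candidate).
row 3, column 4 = 9 (sole candidate).
row 3, column 9 = 3 (sole candidate).
row 4, column 3 = 6 (sole candidate).
row 5, column 2 = 2 (sole candidate).
row 6, column 3 = 1 (sole candidate).
row 7, column 9 = 2 (sole candidate).
row 8, column 6 = 6 (sole candidate).
row 9, column 6 = 4 (sole candidate).
row 2, column 4 = 1 (sole candidate).
row 3, column 8 = 8 (sole candidate).
row 7, column 8 = 3 (sole candidate).
row 8, column 7 = 8 (sole candidate).
row 9, column 7 = 7 (sole candidate).
row 9, column 8 = 9 (sole candidate).
row 2, column 8 = 2 (sole candidate).
row 6, column 8 = 7 (sole candidate).
row 7, column 4 = 8 (sole candidate).
row 7, column 5 = 1 (sole candidate).
row 8, column 1 = 9 (sole candidate).
row 8, column 3 = 3 (sole candidate).
row 9, column 3 = 8 (sole candidate).
row 2, column 7 = 5 (sole candidate).
row 2, column 9 = 9 (sole candidate).
row 4, column 8 = 4 (sole candidate).
row 5, column 3 = 9 (sole candidate).
row 5, column 7 = 3 (sole candidate).
row 5, column 8 = 1 (sole candidate).
row 6, column 1 = 5 (sole candidate).
row 6, column 7 = 2 (sole candidate).
row 6, column 9 = 6 (sole candidate).
row 7, column 1 = 4 (sole candidate).
row 4, column 1 = 7 (sole candidate).
row 4, column 5 = 5 (sole candidate).
row 5, column 1 = 8 (sole candidate).
row 5, column 4 = 6 (sole candidate).
row 5, column 5 = 4 (sole candidate).
row 5, column 9 = 5 (sole candidate).
row 6, column 4 = 3 (sole candidate).
row 9, column 4 = 5 (sole candidate).
row 9, column 5 = 3: row 9 has {1,2,4,5,6,7,8,9}; col 5 has {1,2,4,5,6,7,8,9}; box has {1,2,4,5,6,7,8,9} → only 3 remains.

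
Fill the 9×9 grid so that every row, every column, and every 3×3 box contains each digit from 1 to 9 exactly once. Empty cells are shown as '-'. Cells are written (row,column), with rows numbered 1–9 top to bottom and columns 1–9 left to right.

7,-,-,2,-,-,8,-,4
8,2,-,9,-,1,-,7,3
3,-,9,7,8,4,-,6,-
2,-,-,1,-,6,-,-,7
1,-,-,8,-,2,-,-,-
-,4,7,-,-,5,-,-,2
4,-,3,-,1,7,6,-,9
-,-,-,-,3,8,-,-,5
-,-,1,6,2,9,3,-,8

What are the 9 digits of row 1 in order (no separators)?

716253894

(1,6) = 3: row 1 has {2,4,7,8}; col 6 has {1,2,4,5,6,7,8,9}; box has {1,2,4,7,8,9} → only 3 remains.
(2,7) = 5: row 2 has {1,2,3,7,8,9}; col 7 has {3,6,8}; box has {3,4,6,7,8} → only 5 remains.
(3,9) = 1: row 3 has {3,4,6,7,8,9}; col 9 has {2,3,4,5,7,8,9}; box has {3,4,5,6,7,8} → only 1 remains.
(5,9) = 6: row 5 has {1,2,8}; col 9 has {1,2,3,4,5,7,8,9}; box has {2,7} → only 6 remains.
(6,4) = 3: row 6 has {2,4,5,7}; col 4 has {1,2,6,7,8,9}; box has {1,2,5,6,8} → only 3 remains.
(6,5) = 9: row 6 has {2,3,4,5,7}; col 5 has {1,2,3,8}; box has {1,2,3,5,6,8} → only 9 remains.
(6,7) = 1: row 6 has {2,3,4,5,7,9}; col 7 has {3,5,6,8}; box has {2,6,7} → only 1 remains.
(6,8) = 8: row 6 has {1,2,3,4,5,7,9}; col 8 has {6,7}; box has {1,2,6,7} → only 8 remains.
(7,4) = 5: row 7 has {1,3,4,6,7,9}; col 4 has {1,2,3,6,7,8,9}; box has {1,2,3,6,7,8,9} → only 5 remains.
(7,8) = 2: row 7 has {1,3,4,5,6,7,9}; col 8 has {6,7,8}; box has {3,5,6,8,9} → only 2 remains.
(8,4) = 4: row 8 has {3,5,8}; col 4 has {1,2,3,5,6,7,8,9}; box has {1,2,3,5,6,7,8,9} → only 4 remains.
(8,7) = 7: row 8 has {3,4,5,8}; col 7 has {1,3,5,6,8}; box has {2,3,5,6,8,9} → only 7 remains.
(8,8) = 1: row 8 has {3,4,5,7,8}; col 8 has {2,6,7,8}; box has {2,3,5,6,7,8,9} → only 1 remains.
(9,1) = 5: row 9 has {1,2,3,6,8,9}; col 1 has {1,2,3,4,7,8}; box has {1,3,4} → only 5 remains.
(9,2) = 7: row 9 has {1,2,3,5,6,8,9}; col 2 has {2,4}; box has {1,3,4,5} → only 7 remains.
(9,8) = 4: row 9 has {1,2,3,5,6,7,8,9}; col 8 has {1,2,6,7,8}; box has {1,2,3,5,6,7,8,9} → only 4 remains.
(1,8) = 9: row 1 has {2,3,4,7,8}; col 8 has {1,2,4,6,7,8}; box has {1,3,4,5,6,7,8} → only 9 remains.
(2,5) = 6: row 2 has {1,2,3,5,7,8,9}; col 5 has {1,2,3,8,9}; box has {1,2,3,4,7,8,9} → only 6 remains.
(3,2) = 5: row 3 has {1,3,4,6,7,8,9}; col 2 has {2,4,7}; box has {2,3,7,8,9} → only 5 remains.
(3,7) = 2: row 3 has {1,3,4,5,6,7,8,9}; col 7 has {1,3,5,6,7,8}; box has {1,3,4,5,6,7,8,9} → only 2 remains.
(4,5) = 4: row 4 has {1,2,6,7}; col 5 has {1,2,3,6,8,9}; box has {1,2,3,5,6,8,9} → only 4 remains.
(4,7) = 9: row 4 has {1,2,4,6,7}; col 7 has {1,2,3,5,6,7,8}; box has {1,2,6,7,8} → only 9 remains.
(5,3) = 5: row 5 has {1,2,6,8}; col 3 has {1,3,7,9}; box has {1,2,4,7} → only 5 remains.
(5,5) = 7: row 5 has {1,2,5,6,8}; col 5 has {1,2,3,4,6,8,9}; box has {1,2,3,4,5,6,8,9} → only 7 remains.
(5,7) = 4: row 5 has {1,2,5,6,7,8}; col 7 has {1,2,3,5,6,7,8,9}; box has {1,2,6,7,8,9} → only 4 remains.
(5,8) = 3: row 5 has {1,2,4,5,6,7,8}; col 8 has {1,2,4,6,7,8,9}; box has {1,2,4,6,7,8,9} → only 3 remains.
(6,1) = 6: row 6 has {1,2,3,4,5,7,8,9}; col 1 has {1,2,3,4,5,7,8}; box has {1,2,4,5,7} → only 6 remains.
(7,2) = 8: row 7 has {1,2,3,4,5,6,7,9}; col 2 has {2,4,5,7}; box has {1,3,4,5,7} → only 8 remains.
(8,1) = 9: row 8 has {1,3,4,5,7,8}; col 1 has {1,2,3,4,5,6,7,8}; box has {1,3,4,5,7,8} → only 9 remains.
(8,2) = 6: row 8 has {1,3,4,5,7,8,9}; col 2 has {2,4,5,7,8}; box has {1,3,4,5,7,8,9} → only 6 remains.
(8,3) = 2: row 8 has {1,3,4,5,6,7,8,9}; col 3 has {1,3,5,7,9}; box has {1,3,4,5,6,7,8,9} → only 2 remains.
(1,2) = 1: row 1 has {2,3,4,7,8,9}; col 2 has {2,4,5,6,7,8}; box has {2,3,5,7,8,9} → only 1 remains.
(1,3) = 6: row 1 has {1,2,3,4,7,8,9}; col 3 has {1,2,3,5,7,9}; box has {1,2,3,5,7,8,9} → only 6 remains.
(1,5) = 5: row 1 has {1,2,3,4,6,7,8,9}; col 5 has {1,2,3,4,6,7,8,9}; box has {1,2,3,4,6,7,8,9} → only 5 remains.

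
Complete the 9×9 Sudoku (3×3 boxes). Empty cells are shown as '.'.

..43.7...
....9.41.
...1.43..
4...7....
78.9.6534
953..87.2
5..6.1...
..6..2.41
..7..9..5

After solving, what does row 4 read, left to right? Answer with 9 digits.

462573198

row 2, column 6 = 5 (sole candidate).
row 4, column 6 = 3: row 4 has {4,7}; col 6 has {1,2,4,5,6,7,8,9}; box has {6,7,8,9} → only 3 remains.
row 6, column 4 = 4 (sole candidate).
row 6, column 5 = 1 (sole candidate).
row 6, column 8 = 6 (sole candidate).
row 9, column 4 = 8 (sole candidate).
row 9, column 8 = 2 (sole candidate).
row 2, column 4 = 2 (sole candidate).
row 4, column 4 = 5: row 4 has {3,4,7}; col 4 has {1,2,3,4,6,8,9}; box has {1,3,4,6,7,8,9} → only 5 remains.
row 5, column 5 = 2 (sole candidate).
row 8, column 4 = 7 (sole candidate).
row 9, column 7 = 6 (sole candidate).
row 2, column 3 = 8 (sole candidate).
row 5, column 3 = 1 (sole candidate).
row 4, column 3 = 2: row 4 has {3,4,5,7}; col 3 has {1,3,4,6,7,8}; box has {1,3,4,5,7,8,9} → only 2 remains.
row 7, column 3 = 9 (sole candidate).
row 7, column 7 = 8 (sole candidate).
row 7, column 8 = 7 (sole candidate).
row 7, column 9 = 3 (sole candidate).
row 8, column 2 = 3 (sole candidate).
row 8, column 5 = 5 (sole candidate).
row 8, column 7 = 9 (sole candidate).
row 9, column 1 = 1 (sole candidate).
row 9, column 2 = 4 (sole candidate).
row 9, column 5 = 3 (sole candidate).
row 1, column 7 = 2 (sole candidate).
row 3, column 3 = 5 (sole candidate).
row 4, column 2 = 6: row 4 has {2,3,4,5,7}; col 2 has {3,4,5,8}; box has {1,2,3,4,5,7,8,9} → only 6 remains.
row 4, column 7 = 1: row 4 has {2,3,4,5,6,7}; col 7 has {2,3,4,5,6,7,8,9}; box has {2,3,4,5,6,7} → only 1 remains.
row 7, column 2 = 2 (sole candidate).
row 7, column 5 = 4 (sole candidate).
row 8, column 1 = 8 (sole candidate).
row 1, column 1 = 6 (sole candidate).
row 1, column 5 = 8 (sole candidate).
row 1, column 9 = 9 (sole candidate).
row 2, column 1 = 3 (sole candidate).
row 2, column 2 = 7 (sole candidate).
row 2, column 9 = 6 (sole candidate).
row 3, column 1 = 2 (sole candidate).
row 3, column 2 = 9 (sole candidate).
row 3, column 5 = 6 (sole candidate).
row 3, column 8 = 8 (sole candidate).
row 3, column 9 = 7 (sole candidate).
row 4, column 8 = 9: row 4 has {1,2,3,4,5,6,7}; col 8 has {1,2,3,4,6,7,8}; box has {1,2,3,4,5,6,7} → only 9 remains.
row 4, column 9 = 8: row 4 has {1,2,3,4,5,6,7,9}; col 9 has {1,2,3,4,5,6,7,9}; box has {1,2,3,4,5,6,7,9} → only 8 remains.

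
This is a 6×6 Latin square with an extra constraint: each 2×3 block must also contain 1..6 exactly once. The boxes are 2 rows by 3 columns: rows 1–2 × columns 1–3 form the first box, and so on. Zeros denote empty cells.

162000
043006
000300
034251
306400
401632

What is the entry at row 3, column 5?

row 1, column 4 = 5: row 1 has {1,2,6}; col 4 has {2,3,4,6}; box has {6} → only 5 remains.
row 1, column 5 = 4: row 1 has {1,2,5,6}; col 5 has {3,5}; box has {5,6} → only 4 remains.
row 1, column 6 = 3: row 1 has {1,2,4,5,6}; col 6 has {1,2,6}; box has {4,5,6} → only 3 remains.
row 2, column 1 = 5: row 2 has {3,4,6}; col 1 has {1,3,4}; box has {1,2,3,4,6} → only 5 remains.
row 2, column 4 = 1: row 2 has {3,4,5,6}; col 4 has {2,3,4,5,6}; box has {3,4,5,6} → only 1 remains.
row 2, column 5 = 2: row 2 has {1,3,4,5,6}; col 5 has {3,4,5}; box has {1,3,4,5,6} → only 2 remains.
row 3, column 3 = 5: row 3 has {3}; col 3 has {1,2,3,4,6}; box has {3,4} → only 5 remains.
row 3, column 5 = 6: row 3 has {3,5}; col 5 has {2,3,4,5}; box has {1,2,3,5} → only 6 remains.

6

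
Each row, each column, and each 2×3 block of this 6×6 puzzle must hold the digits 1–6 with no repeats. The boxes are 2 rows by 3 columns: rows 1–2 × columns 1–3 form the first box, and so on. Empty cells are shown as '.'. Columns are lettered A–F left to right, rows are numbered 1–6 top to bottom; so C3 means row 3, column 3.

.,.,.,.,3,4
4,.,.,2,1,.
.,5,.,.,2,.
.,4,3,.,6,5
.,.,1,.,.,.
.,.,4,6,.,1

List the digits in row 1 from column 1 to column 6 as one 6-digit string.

D1 = 5: row 1 has {3,4}; col 4 has {2,6}; box has {1,2,3,4} → only 5 remains.
F2 = 6: row 2 has {1,2,4}; col 6 has {1,4,5}; box has {1,2,3,4,5} → only 6 remains.
C3 = 6: row 3 has {2,5}; col 3 has {1,3,4}; box has {3,4,5} → only 6 remains.
F3 = 3: row 3 has {2,5,6}; col 6 has {1,4,5,6}; box has {2,5,6} → only 3 remains.
D4 = 1: row 4 has {3,4,5,6}; col 4 has {2,5,6}; box has {2,3,5,6} → only 1 remains.
F5 = 2: row 5 has {1}; col 6 has {1,3,4,5,6}; box has {1,6} → only 2 remains.
E6 = 5: row 6 has {1,4,6}; col 5 has {1,2,3,6}; box has {1,2,6} → only 5 remains.
C1 = 2: row 1 has {3,4,5}; col 3 has {1,3,4,6}; box has {4} → only 2 remains.
B2 = 3: row 2 has {1,2,4,6}; col 2 has {4,5}; box has {2,4} → only 3 remains.
C2 = 5: row 2 has {1,2,3,4,6}; col 3 has {1,2,3,4,6}; box has {2,3,4} → only 5 remains.
A3 = 1: row 3 has {2,3,5,6}; col 1 has {4}; box has {3,4,5,6} → only 1 remains.
D3 = 4: row 3 has {1,2,3,5,6}; col 4 has {1,2,5,6}; box has {1,2,3,5,6} → only 4 remains.
A4 = 2: row 4 has {1,3,4,5,6}; col 1 has {1,4}; box has {1,3,4,5,6} → only 2 remains.
B5 = 6: row 5 has {1,2}; col 2 has {3,4,5}; box has {1,4} → only 6 remains.
D5 = 3: row 5 has {1,2,6}; col 4 has {1,2,4,5,6}; box has {1,2,5,6} → only 3 remains.
E5 = 4: row 5 has {1,2,3,6}; col 5 has {1,2,3,5,6}; box has {1,2,3,5,6} → only 4 remains.
A6 = 3: row 6 has {1,4,5,6}; col 1 has {1,2,4}; box has {1,4,6} → only 3 remains.
B6 = 2: row 6 has {1,3,4,5,6}; col 2 has {3,4,5,6}; box has {1,3,4,6} → only 2 remains.
A1 = 6: row 1 has {2,3,4,5}; col 1 has {1,2,3,4}; box has {2,3,4,5} → only 6 remains.
B1 = 1: row 1 has {2,3,4,5,6}; col 2 has {2,3,4,5,6}; box has {2,3,4,5,6} → only 1 remains.

612534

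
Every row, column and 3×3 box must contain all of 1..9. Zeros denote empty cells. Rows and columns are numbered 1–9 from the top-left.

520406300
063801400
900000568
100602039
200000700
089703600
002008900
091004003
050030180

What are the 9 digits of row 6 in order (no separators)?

row 2, column 1 = 7 (sole candidate).
row 2, column 9 = 2 (sole candidate).
row 3, column 3 = 4 (sole candidate).
row 3, column 6 = 7 (sole candidate).
row 4, column 7 = 8 (sole candidate).
row 6, column 1 = 4: row 6 has {3,6,7,8,9}; col 1 has {1,2,5,7,9}; box has {1,2,8,9} → only 4 remains.
row 8, column 7 = 2 (sole candidate).
row 9, column 1 = 6 (sole candidate).
row 9, column 3 = 7 (sole candidate).
row 9, column 6 = 9 (sole candidate).
row 9, column 9 = 4 (sole candidate).
row 1, column 3 = 8 (sole candidate).
row 1, column 5 = 9 (sole candidate).
row 2, column 5 = 5 (sole candidate).
row 2, column 8 = 9 (sole candidate).
row 3, column 2 = 1 (sole candidate).
row 3, column 5 = 2 (sole candidate).
row 4, column 2 = 7 (sole candidate).
row 4, column 3 = 5 (sole candidate).
row 4, column 5 = 4 (sole candidate).
row 5, column 2 = 3 (sole candidate).
row 5, column 3 = 6 (sole candidate).
row 5, column 6 = 5 (sole candidate).
row 5, column 9 = 1 (sole candidate).
row 6, column 5 = 1: row 6 has {3,4,6,7,8,9}; col 5 has {2,3,4,5,9}; box has {2,3,4,5,6,7} → only 1 remains.
row 6, column 9 = 5: row 6 has {1,3,4,6,7,8,9}; col 9 has {1,2,3,4,8,9}; box has {1,3,6,7,8,9} → only 5 remains.
row 7, column 1 = 3 (sole candidate).
row 7, column 2 = 4 (sole candidate).
row 8, column 1 = 8 (sole candidate).
row 8, column 4 = 5 (sole candidate).
row 8, column 8 = 7 (sole candidate).
row 9, column 4 = 2 (sole candidate).
row 1, column 8 = 1 (sole candidate).
row 1, column 9 = 7 (sole candidate).
row 3, column 4 = 3 (sole candidate).
row 5, column 4 = 9 (sole candidate).
row 5, column 5 = 8 (sole candidate).
row 5, column 8 = 4 (sole candidate).
row 6, column 8 = 2: row 6 has {1,3,4,5,6,7,8,9}; col 8 has {1,3,4,6,7,8,9}; box has {1,3,4,5,6,7,8,9} → only 2 remains.

489713625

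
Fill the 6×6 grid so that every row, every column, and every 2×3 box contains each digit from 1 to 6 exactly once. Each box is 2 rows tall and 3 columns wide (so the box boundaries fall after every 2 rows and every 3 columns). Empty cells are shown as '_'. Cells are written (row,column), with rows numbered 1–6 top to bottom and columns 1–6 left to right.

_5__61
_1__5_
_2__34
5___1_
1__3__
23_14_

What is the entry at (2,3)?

6

(3,1) = 6 (sole candidate).
(3,3) = 1 (sole candidate).
(3,4) = 5 (sole candidate).
(4,2) = 4 (sole candidate).
(4,3) = 3 (sole candidate).
(5,2) = 6 (sole candidate).
(5,5) = 2 (sole candidate).
(5,6) = 5 (sole candidate).
(6,3) = 5 (sole candidate).
(6,6) = 6 (sole candidate).
(4,6) = 2 (sole candidate).
(5,3) = 4 (sole candidate).
(1,3) = 2 (sole candidate).
(1,4) = 4 (sole candidate).
(2,3) = 6: row 2 has {1,5}; col 3 has {1,2,3,4,5}; box has {1,2,5} → only 6 remains.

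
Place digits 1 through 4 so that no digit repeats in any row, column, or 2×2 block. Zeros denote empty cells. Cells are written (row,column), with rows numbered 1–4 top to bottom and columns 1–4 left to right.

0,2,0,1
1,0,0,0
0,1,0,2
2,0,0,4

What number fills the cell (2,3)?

2

(2,4) = 3: row 2 has {1}; col 4 has {1,2,4}; box has {1} → only 3 remains.
(3,3) = 3: row 3 has {1,2}; col 3 has {}; box has {2,4} → only 3 remains.
(4,2) = 3: row 4 has {2,4}; col 2 has {1,2}; box has {1,2} → only 3 remains.
(4,3) = 1: row 4 has {2,3,4}; col 3 has {3}; box has {2,3,4} → only 1 remains.
(1,3) = 4: row 1 has {1,2}; col 3 has {1,3}; box has {1,3} → only 4 remains.
(2,2) = 4: row 2 has {1,3}; col 2 has {1,2,3}; box has {1,2} → only 4 remains.
(2,3) = 2: row 2 has {1,3,4}; col 3 has {1,3,4}; box has {1,3,4} → only 2 remains.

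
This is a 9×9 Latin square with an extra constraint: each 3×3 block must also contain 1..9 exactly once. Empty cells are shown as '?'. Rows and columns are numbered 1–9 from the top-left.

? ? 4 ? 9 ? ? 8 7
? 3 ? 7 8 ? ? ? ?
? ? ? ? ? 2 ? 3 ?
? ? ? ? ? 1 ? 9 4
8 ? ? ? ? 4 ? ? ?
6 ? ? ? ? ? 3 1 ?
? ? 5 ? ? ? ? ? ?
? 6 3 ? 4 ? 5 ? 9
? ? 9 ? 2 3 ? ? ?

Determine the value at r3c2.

r1c4 = 3 (hidden single in row 1).
r5c5 = 3 (hidden single in row 5).
r4c1 = 3 (hidden single in row 4).
r6c2 = 4 (hidden single in row 6).
r7c9 = 3 (hidden single in row 7).
r9c4 = 5 (hidden single in row 9).
r3c3 = 8 (hidden single in column 3).
r2c3 = 6 (hidden single in column 3).
r2c6 = 5 (sole candidate).
r1c6 = 6 (sole candidate).
r3c5 = 1 (sole candidate).
r3c4 = 4 (sole candidate).
r5c3 = 1 (hidden single in column 3).
r5c8 = 5 (hidden single in column 8).
r6c5 = 5 (hidden single in row 6).
r4c2 = 5 (hidden single in row 4).
r1c1 = 5 (hidden single in row 1).
r3c9 = 5 (hidden single in row 3).
r3c7 = 6 (hidden single in row 3).
r2c7 = 9 (hidden single in column 7).
r2c8 = 4 (hidden single in row 2).
r3c1 = 9 (hidden single in column 1).
r3c2 = 7: row 3 has {1,2,3,4,5,6,8,9}; col 2 has {3,4,5,6}; box has {3,4,5,6,8,9} → only 7 remains.

7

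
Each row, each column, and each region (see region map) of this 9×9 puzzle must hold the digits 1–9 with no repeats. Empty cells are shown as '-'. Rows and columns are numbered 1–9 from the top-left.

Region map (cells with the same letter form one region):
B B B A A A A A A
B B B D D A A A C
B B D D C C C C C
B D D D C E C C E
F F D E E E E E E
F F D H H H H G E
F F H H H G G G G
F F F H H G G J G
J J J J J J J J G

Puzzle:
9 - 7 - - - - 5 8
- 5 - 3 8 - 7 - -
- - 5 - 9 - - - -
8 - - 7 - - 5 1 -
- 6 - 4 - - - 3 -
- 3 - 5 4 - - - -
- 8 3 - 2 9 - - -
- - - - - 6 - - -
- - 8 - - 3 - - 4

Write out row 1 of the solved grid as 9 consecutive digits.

947261358

R4C6 = 2: row 4 has {1,5,7,8}; col 6 has {3,6,9}; region has {3,4} → only 2 remains.
R7C7 = 1: row 7 has {2,3,8,9}; col 7 has {5,7}; region has {4,6,9} → only 1 remains.
R7C8 = 7: row 7 has {1,2,3,8,9}; col 8 has {1,3,5}; region has {1,4,6,9} → only 7 remains.
R7C9 = 5: row 7 has {1,2,3,7,8,9}; col 9 has {4,8}; region has {1,4,6,7,9} → only 5 remains.
R7C1 = 4: row 7 has {1,2,3,5,7,8,9}; col 1 has {8,9}; region has {3,6,8} → only 4 remains.
R7C4 = 6: row 7 has {1,2,3,4,5,7,8,9}; col 4 has {3,4,5,7}; region has {2,3,4,5} → only 6 remains.
R2C8 = 9: in row 2, 9 can only go here (every other open cell in that row sees a 9).
R4C5 = 3: in row 4, 3 can only go here (every other open cell in that row sees a 3).
R1C7 = 3: in row 1, 3 can only go here (every other open cell in that row sees a 3).
R1C5 = 6: in row 1, 6 can only go here (every other open cell in that row sees a 6).
R3C1 = 3: in row 3, 3 can only go here (every other open cell in that row sees a 3).
R8C9 = 3: in row 8, 3 can only go here (every other open cell in that row sees a 3).
R8C8 = 4: in row 8, 4 can only go here (every other open cell in that row sees a 4).
R8C1 = 5: in row 8, 5 can only go here (every other open cell in that row sees a 5).
R9C5 = 5: in row 9, 5 can only go here (every other open cell in that row sees a 5).
R5C6 = 5: in row 5, 5 can only go here (every other open cell in that row sees a 5).
R5C7 = 8: in row 5, 8 can only go here (every other open cell in that row sees an 8).
R6C7 = 9: row 6 has {3,4,5}; col 7 has {1,3,5,7,8}; region has {2,3,4,5,6} → only 9 remains.
R8C7 = 2: row 8 has {3,4,5,6}; col 7 has {1,3,5,7,8,9}; region has {1,3,4,5,6,7,9} → only 2 remains.
R9C7 = 6: row 9 has {3,4,5,8}; col 7 has {1,2,3,5,7,8,9}; region has {3,4,5,8} → only 6 remains.
R9C8 = 2: row 9 has {3,4,5,6,8}; col 8 has {1,3,4,5,7,9}; region has {3,4,5,6,8} → only 2 remains.
R3C7 = 4: row 3 has {3,5,9}; col 7 has {1,2,3,5,6,7,8,9}; region has {1,3,5,9} → only 4 remains.
R6C8 = 8: row 6 has {3,4,5,9}; col 8 has {1,2,3,4,5,7,9}; region has {1,2,3,4,5,6,7,9} → only 8 remains.
R3C8 = 6: row 3 has {3,4,5,9}; col 8 has {1,2,3,4,5,7,8,9}; region has {1,3,4,5,9} → only 6 remains.
R2C9 = 2: row 2 has {3,5,7,8,9}; col 9 has {3,4,5,8}; region has {1,3,4,5,6,9} → only 2 remains.
R3C9 = 7: row 3 has {3,4,5,6,9}; col 9 has {2,3,4,5,8}; region has {1,2,3,4,5,6,9} → only 7 remains.
R3C6 = 8: row 3 has {3,4,5,6,7,9}; col 6 has {2,3,5,6,9}; region has {1,2,3,4,5,6,7,9} → only 8 remains.
R8C4 = 8: in row 8, 8 can only go here (every other open cell in that row sees an 8).
R2C1 = 6: in column 1, 6 can only go here (every other open cell in that column sees a 6).
R9C4 = 9: in column 4, 9 can only go here (every other open cell in that column sees a 9).
R6C6 = 7: in column 6, 7 can only go here (every other open cell in that column sees a 7).
R8C5 = 1: row 8 has {2,3,4,5,6,8}; col 5 has {2,3,4,5,6,8,9}; region has {2,3,4,5,6,7,8,9} → only 1 remains.
R5C5 = 7: row 5 has {3,4,5,6,8}; col 5 has {1,2,3,4,5,6,8,9}; region has {2,3,4,5,8} → only 7 remains.
R8C3 = 9: row 8 has {1,2,3,4,5,6,8}; col 3 has {3,5,7,8}; region has {3,4,5,6,8} → only 9 remains.
R8C2 = 7: row 8 has {1,2,3,4,5,6,8,9}; col 2 has {3,5,6,8}; region has {3,4,5,6,8,9} → only 7 remains.
R9C2 = 1: row 9 has {2,3,4,5,6,8,9}; col 2 has {3,5,6,7,8}; region has {2,3,4,5,6,8,9} → only 1 remains.
R3C2 = 2: row 3 has {3,4,5,6,7,8,9}; col 2 has {1,3,5,6,7,8}; region has {3,5,6,7,8,9} → only 2 remains.
R3C4 = 1: row 3 has {2,3,4,5,6,7,8,9}; col 4 has {3,4,5,6,7,8,9}; region has {3,5,7,8} → only 1 remains.
R5C3 = 2: row 5 has {3,4,5,6,7,8}; col 3 has {3,5,7,8,9}; region has {1,3,5,7,8} → only 2 remains.
R6C3 = 6: row 6 has {3,4,5,7,8,9}; col 3 has {2,3,5,7,8,9}; region has {1,2,3,5,7,8} → only 6 remains.
R6C9 = 1: row 6 has {3,4,5,6,7,8,9}; col 9 has {2,3,4,5,7,8}; region has {2,3,4,5,7,8} → only 1 remains.
R9C1 = 7: row 9 has {1,2,3,4,5,6,8,9}; col 1 has {3,4,5,6,8,9}; region has {1,2,3,4,5,6,8,9} → only 7 remains.
R1C2 = 4: row 1 has {3,5,6,7,8,9}; col 2 has {1,2,3,5,6,7,8}; region has {2,3,5,6,7,8,9} → only 4 remains.
R1C4 = 2: row 1 has {3,4,5,6,7,8,9}; col 4 has {1,3,4,5,6,7,8,9}; region has {3,5,6,7,8,9} → only 2 remains.
R1C6 = 1: row 1 has {2,3,4,5,6,7,8,9}; col 6 has {2,3,5,6,7,8,9}; region has {2,3,5,6,7,8,9} → only 1 remains.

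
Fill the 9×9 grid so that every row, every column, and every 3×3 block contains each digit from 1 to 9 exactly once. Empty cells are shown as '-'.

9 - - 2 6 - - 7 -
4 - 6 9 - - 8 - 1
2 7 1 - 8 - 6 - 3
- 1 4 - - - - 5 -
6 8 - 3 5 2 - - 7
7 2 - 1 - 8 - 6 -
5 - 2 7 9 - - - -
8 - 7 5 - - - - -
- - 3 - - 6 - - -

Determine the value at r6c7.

3

r2c8 = 2 (sole candidate).
r3c4 = 4 (sole candidate).
r3c6 = 5 (sole candidate).
r3c8 = 9 (sole candidate).
r4c1 = 3 (sole candidate).
r4c4 = 6 (sole candidate).
r4c5 = 7 (sole candidate).
r4c6 = 9 (sole candidate).
r4c7 = 2 (sole candidate).
r4c9 = 8 (sole candidate).
r5c3 = 9 (sole candidate).
r6c3 = 5 (sole candidate).
r6c5 = 4 (sole candidate).
r6c9 = 9 (sole candidate).
r9c1 = 1 (sole candidate).
r9c4 = 8 (sole candidate).
r9c5 = 2 (sole candidate).
r9c8 = 4 (sole candidate).
r9c9 = 5 (sole candidate).
r1c3 = 8 (sole candidate).
r1c9 = 4 (sole candidate).
r2c5 = 3 (sole candidate).
r2c6 = 7 (sole candidate).
r5c8 = 1 (sole candidate).
r6c7 = 3: row 6 has {1,2,4,5,6,7,8,9}; col 7 has {2,6,8}; box has {1,2,5,6,7,8,9} → only 3 remains.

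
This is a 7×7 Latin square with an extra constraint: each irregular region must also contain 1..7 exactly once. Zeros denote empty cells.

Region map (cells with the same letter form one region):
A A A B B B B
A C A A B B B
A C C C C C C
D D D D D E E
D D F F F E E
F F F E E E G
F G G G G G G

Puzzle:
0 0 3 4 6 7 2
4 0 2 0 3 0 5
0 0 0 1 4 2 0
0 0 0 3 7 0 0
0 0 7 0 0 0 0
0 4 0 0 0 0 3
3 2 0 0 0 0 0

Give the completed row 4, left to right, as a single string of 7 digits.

R2C6 = 1: row 2 has {2,3,4,5}; col 6 has {2,7}; region has {2,3,4,5,6,7} → only 1 remains.
R3C2 = 3: in row 3, 3 can only go here (every other open cell in that row sees a 3).
R4C1 = 2: in row 4, 2 can only go here (every other open cell in that row sees a 2).
R5C6 = 3: in row 5, 3 can only go here (every other open cell in that row sees a 3).
R5C7 = 4: in row 5, 4 can only go here (every other open cell in that row sees a 4).
R4C3 = 4: in row 4, 4 can only go here (every other open cell in that row sees a 4).
R6C4 = 7: in row 6, 7 can only go here (every other open cell in that row sees a 7).
R2C4 = 6: row 2 has {1,2,3,4,5}; col 4 has {1,3,4,7}; region has {2,3,4} → only 6 remains.
R7C4 = 5: row 7 has {2,3}; col 4 has {1,3,4,6,7}; region has {2,3} → only 5 remains.
R7C5 = 1: row 7 has {2,3,5}; col 5 has {3,4,6,7}; region has {2,3,5} → only 1 remains.
R2C2 = 7: row 2 has {1,2,3,4,5,6}; col 2 has {2,3,4}; region has {1,2,3,4} → only 7 remains.
R3C7 = 6: row 3 has {1,2,3,4}; col 7 has {2,3,4,5}; region has {1,2,3,4,7} → only 6 remains.
R4C7 = 1: row 4 has {2,3,4,7}; col 7 has {2,3,4,5,6}; region has {3,4,7} → only 1 remains.
R5C4 = 2: row 5 has {3,4,7}; col 4 has {1,3,4,5,6,7}; region has {3,4,7} → only 2 remains.
R5C5 = 5: row 5 has {2,3,4,7}; col 5 has {1,3,4,6,7}; region has {2,3,4,7} → only 5 remains.
R6C5 = 2: row 6 has {3,4,7}; col 5 has {1,3,4,5,6,7}; region has {1,3,4,7} → only 2 remains.
R7C3 = 6: row 7 has {1,2,3,5}; col 3 has {2,3,4,7}; region has {1,2,3,5} → only 6 remains.
R7C6 = 4: row 7 has {1,2,3,5,6}; col 6 has {1,2,3,7}; region has {1,2,3,5,6} → only 4 remains.
R7C7 = 7: row 7 has {1,2,3,4,5,6}; col 7 has {1,2,3,4,5,6}; region has {1,2,3,4,5,6} → only 7 remains.
R3C3 = 5: row 3 has {1,2,3,4,6}; col 3 has {2,3,4,6,7}; region has {1,2,3,4,6,7} → only 5 remains.
R6C3 = 1: row 6 has {2,3,4,7}; col 3 has {2,3,4,5,6,7}; region has {2,3,4,5,7} → only 1 remains.
R3C1 = 7: row 3 has {1,2,3,4,5,6}; col 1 has {2,3,4}; region has {2,3,4,6} → only 7 remains.
R6C1 = 6: row 6 has {1,2,3,4,7}; col 1 has {2,3,4,7}; region has {1,2,3,4,5,7} → only 6 remains.
R6C6 = 5: row 6 has {1,2,3,4,6,7}; col 6 has {1,2,3,4,7}; region has {1,2,3,4,7} → only 5 remains.
R4C6 = 6: row 4 has {1,2,3,4,7}; col 6 has {1,2,3,4,5,7}; region has {1,2,3,4,5,7} → only 6 remains.
R5C1 = 1: row 5 has {2,3,4,5,7}; col 1 has {2,3,4,6,7}; region has {2,3,4,7} → only 1 remains.
R5C2 = 6: row 5 has {1,2,3,4,5,7}; col 2 has {2,3,4,7}; region has {1,2,3,4,7} → only 6 remains.
R1C1 = 5: row 1 has {2,3,4,6,7}; col 1 has {1,2,3,4,6,7}; region has {2,3,4,6,7} → only 5 remains.
R1C2 = 1: row 1 has {2,3,4,5,6,7}; col 2 has {2,3,4,6,7}; region has {2,3,4,5,6,7} → only 1 remains.
R4C2 = 5: row 4 has {1,2,3,4,6,7}; col 2 has {1,2,3,4,6,7}; region has {1,2,3,4,6,7} → only 5 remains.

2543761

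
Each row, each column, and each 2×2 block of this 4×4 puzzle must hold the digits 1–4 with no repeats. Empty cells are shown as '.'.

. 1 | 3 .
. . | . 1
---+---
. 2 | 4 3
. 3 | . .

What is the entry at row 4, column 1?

4

row 2, column 2 = 4: row 2 has {1}; col 2 has {1,2,3}; box has {1} → only 4 remains.
row 2, column 3 = 2: row 2 has {1,4}; col 3 has {3,4}; box has {1,3} → only 2 remains.
row 3, column 1 = 1: row 3 has {2,3,4}; col 1 has {}; box has {2,3} → only 1 remains.
row 4, column 1 = 4: row 4 has {3}; col 1 has {1}; box has {1,2,3} → only 4 remains.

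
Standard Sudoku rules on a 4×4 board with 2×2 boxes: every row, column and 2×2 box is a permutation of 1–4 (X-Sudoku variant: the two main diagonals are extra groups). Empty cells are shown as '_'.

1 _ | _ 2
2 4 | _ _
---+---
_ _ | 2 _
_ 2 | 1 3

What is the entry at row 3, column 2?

row 1, column 2 = 3: row 1 has {1,2}; col 2 has {2,4}; box has {1,2,4} → only 3 remains.
row 1, column 3 = 4: row 1 has {1,2,3}; col 3 has {1,2}; box has {2} → only 4 remains.
row 2, column 3 = 3: row 2 has {2,4}; col 3 has {1,2,4}; box has {2,4}; anti-diagonal has {2} → only 3 remains.
row 2, column 4 = 1: row 2 has {2,3,4}; col 4 has {2,3}; box has {2,3,4} → only 1 remains.
row 3, column 2 = 1: row 3 has {2}; col 2 has {2,3,4}; box has {2}; anti-diagonal has {2,3} → only 1 remains.

1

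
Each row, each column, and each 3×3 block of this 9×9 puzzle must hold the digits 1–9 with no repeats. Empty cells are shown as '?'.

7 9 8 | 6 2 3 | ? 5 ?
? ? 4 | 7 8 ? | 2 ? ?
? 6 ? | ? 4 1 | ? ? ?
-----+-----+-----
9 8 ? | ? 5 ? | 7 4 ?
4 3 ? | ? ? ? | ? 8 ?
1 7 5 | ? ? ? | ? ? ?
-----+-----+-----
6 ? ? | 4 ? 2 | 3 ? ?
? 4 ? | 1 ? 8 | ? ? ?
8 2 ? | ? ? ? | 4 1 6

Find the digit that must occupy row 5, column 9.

5

row 1, column 7 = 1: row 1 has {2,3,5,6,7,8,9}; col 7 has {2,3,4,7}; box has {2,5} → only 1 remains.
row 1, column 9 = 4: row 1 has {1,2,3,5,6,7,8,9}; col 9 has {6}; box has {1,2,5} → only 4 remains.
row 4, column 6 = 6: row 4 has {4,5,7,8,9}; col 6 has {1,2,3,8}; box has {5} → only 6 remains.
row 4, column 3 = 2: row 4 has {4,5,6,7,8,9}; col 3 has {4,5,8}; box has {1,3,4,5,7,8,9} → only 2 remains.
row 4, column 4 = 3: row 4 has {2,4,5,6,7,8,9}; col 4 has {1,4,6,7}; box has {5,6} → only 3 remains.
row 4, column 9 = 1: row 4 has {2,3,4,5,6,7,8,9}; col 9 has {4,6}; box has {4,7,8} → only 1 remains.
row 5, column 3 = 6: row 5 has {3,4,8}; col 3 has {2,4,5,8}; box has {1,2,3,4,5,7,8,9} → only 6 remains.
row 6, column 5 = 9: row 6 has {1,5,7}; col 5 has {2,4,5,8}; box has {3,5,6} → only 9 remains.
row 6, column 6 = 4: row 6 has {1,5,7,9}; col 6 has {1,2,3,6,8}; box has {3,5,6,9} → only 4 remains.
row 6, column 7 = 6: row 6 has {1,4,5,7,9}; col 7 has {1,2,3,4,7}; box has {1,4,7,8} → only 6 remains.
row 7, column 5 = 7: row 7 has {2,3,4,6}; col 5 has {2,4,5,8,9}; box has {1,2,4,8} → only 7 remains.
row 7, column 8 = 9: row 7 has {2,3,4,6,7}; col 8 has {1,4,5,8}; box has {1,3,4,6} → only 9 remains.
row 8, column 7 = 5: row 8 has {1,4,8}; col 7 has {1,2,3,4,6,7}; box has {1,3,4,6,9} → only 5 remains.
row 9, column 5 = 3: row 9 has {1,2,4,6,8}; col 5 has {2,4,5,7,8,9}; box has {1,2,4,7,8} → only 3 remains.
row 3, column 3 = 3: row 3 has {1,4,6}; col 3 has {2,4,5,6,8}; box has {4,6,7,8,9} → only 3 remains.
row 3, column 8 = 7: row 3 has {1,3,4,6}; col 8 has {1,4,5,8,9}; box has {1,2,4,5} → only 7 remains.
row 5, column 4 = 2: row 5 has {3,4,6,8}; col 4 has {1,3,4,6,7}; box has {3,4,5,6,9} → only 2 remains.
row 5, column 5 = 1: row 5 has {2,3,4,6,8}; col 5 has {2,3,4,5,7,8,9}; box has {2,3,4,5,6,9} → only 1 remains.
row 5, column 6 = 7: row 5 has {1,2,3,4,6,8}; col 6 has {1,2,3,4,6,8}; box has {1,2,3,4,5,6,9} → only 7 remains.
row 5, column 7 = 9: row 5 has {1,2,3,4,6,7,8}; col 7 has {1,2,3,4,5,6,7}; box has {1,4,6,7,8} → only 9 remains.
row 5, column 9 = 5: row 5 has {1,2,3,4,6,7,8,9}; col 9 has {1,4,6}; box has {1,4,6,7,8,9} → only 5 remains.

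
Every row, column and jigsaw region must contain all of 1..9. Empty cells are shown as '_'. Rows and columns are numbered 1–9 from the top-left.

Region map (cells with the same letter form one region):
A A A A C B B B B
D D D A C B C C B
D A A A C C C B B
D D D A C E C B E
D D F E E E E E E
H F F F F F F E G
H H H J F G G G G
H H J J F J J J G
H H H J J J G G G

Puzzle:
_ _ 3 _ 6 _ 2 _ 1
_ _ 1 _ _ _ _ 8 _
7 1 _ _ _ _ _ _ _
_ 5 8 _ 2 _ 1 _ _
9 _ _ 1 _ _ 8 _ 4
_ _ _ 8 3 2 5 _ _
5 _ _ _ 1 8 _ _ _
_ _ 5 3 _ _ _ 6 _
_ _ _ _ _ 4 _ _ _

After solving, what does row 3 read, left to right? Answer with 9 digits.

712645398

row 3, column 9 = 8: in row 3, 8 can only go here (every other open cell in that row sees an 8).
row 6, column 1 = 1 (hidden single in row 6).
row 8, column 6 = 1 (hidden single in row 8).
row 9, column 8 = 1 (hidden single in row 9).
row 9, column 9 = 5 (hidden single in row 9).
row 9, column 5 = 8 (hidden single in column 5).
row 5, column 8 = 2 (hidden single in region E).
Singles propagation stalls; row 3, column 6 is still open with candidates {3,5,9}.
  Try row 3, column 6 = 3: this forces row 5, column 2=3, row 2, column 9=3; then row 4 has no cell left for 3 — contradiction.
  Try row 3, column 6 = 9: this forces row 8, column 5=9, row 8, column 7=7, row 8, column 9=2, row 2, column 5=7, row 5, column 5=5; then region C has no cell left for 5 — contradiction.
So row 3, column 6 = 5.
row 2, column 4 = 5 (hidden single in row 2).
row 1, column 8 = 5 (hidden single in row 1).
row 5, column 5 = 5 (hidden single in row 5).
Singles propagation stalls; row 3, column 3 is still open with candidates {2,4,6,9}.
  Try row 3, column 3 = 4: then row 1 has no cell left for 4 — contradiction.
  Try row 3, column 3 = 6: then column 4 has no cell left for 6 — contradiction.
  Try row 3, column 3 = 9: this forces row 3, column 5=4, row 3, column 7=3; then row 3, column 8 has no candidate left — contradiction.
So row 3, column 3 = 2.
row 3, column 4 = 6: in row 3, 6 can only go here (every other open cell in that row sees a 6).
Singles propagation stalls before every target cell is settled. Branch on row 1, column 1 (candidates {4,8}).
  Try row 1, column 1 = 4: then column 4 has no cell left for 4 — contradiction.
So row 1, column 1 = 8.
row 8, column 2 = 8 (hidden single in row 8).
Singles propagation stalls before every target cell is settled. Branch on row 1, column 6 (candidates {7,9}).
  Try row 1, column 6 = 9: this forces row 4, column 4=9, row 1, column 4=4, row 1, column 2=7, row 6, column 8=9, row 8, column 5=9; then region J has no cell left for 9 — contradiction.
So row 1, column 6 = 7.
row 5, column 3 = 7 (hidden single in row 5).
row 2, column 5 = 7 (hidden single in column 5).
row 4, column 4 = 7 (hidden single in region A).
row 1, column 4 = 4 (hidden single in column 4).
row 1, column 2 = 9 (sole candidate).
row 6, column 8 = 7 (hidden single in region E).
row 8, column 7 = 7 (hidden single in region J).
row 9, column 2 = 7 (hidden single in row 9).
row 7, column 9 = 7 (hidden single in row 7).
row 8, column 9 = 2 (hidden single in column 9).
row 8, column 1 = 4 (sole candidate).
row 8, column 5 = 9 (sole candidate).
row 3, column 5 = 4: row 3 has {1,2,5,6,7,8}; col 5 has {1,2,3,5,6,7,8,9}; region has {1,2,5,6,7,8} → only 4 remains.
row 2, column 2 = 4 (hidden single in row 2).
row 6, column 2 = 6 (sole candidate).
row 6, column 3 = 4 (sole candidate).
row 6, column 9 = 9 (sole candidate).
row 5, column 2 = 3 (sole candidate).
row 5, column 6 = 6 (sole candidate).
row 7, column 2 = 2 (sole candidate).
row 7, column 4 = 9 (sole candidate).
row 9, column 4 = 2 (sole candidate).
row 4, column 1 = 6 (sole candidate).
row 4, column 9 = 3 (sole candidate).
row 7, column 3 = 6 (sole candidate).
row 9, column 1 = 3 (sole candidate).
row 9, column 3 = 9 (sole candidate).
row 9, column 7 = 6 (sole candidate).
row 2, column 1 = 2 (sole candidate).
row 2, column 9 = 6 (sole candidate).
row 4, column 6 = 9 (sole candidate).
row 4, column 8 = 4 (sole candidate).
row 7, column 8 = 3 (sole candidate).
row 2, column 6 = 3 (sole candidate).
row 2, column 7 = 9 (sole candidate).
row 3, column 7 = 3: row 3 has {1,2,4,5,6,7,8}; col 7 has {1,2,5,6,7,8,9}; region has {1,2,4,5,6,7,8,9} → only 3 remains.
row 3, column 8 = 9: row 3 has {1,2,3,4,5,6,7,8}; col 8 has {1,2,3,4,5,6,7,8}; region has {1,2,3,4,5,6,7,8} → only 9 remains.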